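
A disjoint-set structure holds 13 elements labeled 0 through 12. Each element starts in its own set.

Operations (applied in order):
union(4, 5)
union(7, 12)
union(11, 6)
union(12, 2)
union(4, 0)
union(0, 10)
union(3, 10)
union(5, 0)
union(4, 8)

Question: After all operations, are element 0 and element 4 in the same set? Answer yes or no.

Answer: yes

Derivation:
Step 1: union(4, 5) -> merged; set of 4 now {4, 5}
Step 2: union(7, 12) -> merged; set of 7 now {7, 12}
Step 3: union(11, 6) -> merged; set of 11 now {6, 11}
Step 4: union(12, 2) -> merged; set of 12 now {2, 7, 12}
Step 5: union(4, 0) -> merged; set of 4 now {0, 4, 5}
Step 6: union(0, 10) -> merged; set of 0 now {0, 4, 5, 10}
Step 7: union(3, 10) -> merged; set of 3 now {0, 3, 4, 5, 10}
Step 8: union(5, 0) -> already same set; set of 5 now {0, 3, 4, 5, 10}
Step 9: union(4, 8) -> merged; set of 4 now {0, 3, 4, 5, 8, 10}
Set of 0: {0, 3, 4, 5, 8, 10}; 4 is a member.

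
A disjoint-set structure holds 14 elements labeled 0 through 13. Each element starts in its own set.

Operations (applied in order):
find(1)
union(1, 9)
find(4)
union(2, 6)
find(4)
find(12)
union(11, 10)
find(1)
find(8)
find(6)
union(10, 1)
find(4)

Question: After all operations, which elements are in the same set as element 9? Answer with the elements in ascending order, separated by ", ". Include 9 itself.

Step 1: find(1) -> no change; set of 1 is {1}
Step 2: union(1, 9) -> merged; set of 1 now {1, 9}
Step 3: find(4) -> no change; set of 4 is {4}
Step 4: union(2, 6) -> merged; set of 2 now {2, 6}
Step 5: find(4) -> no change; set of 4 is {4}
Step 6: find(12) -> no change; set of 12 is {12}
Step 7: union(11, 10) -> merged; set of 11 now {10, 11}
Step 8: find(1) -> no change; set of 1 is {1, 9}
Step 9: find(8) -> no change; set of 8 is {8}
Step 10: find(6) -> no change; set of 6 is {2, 6}
Step 11: union(10, 1) -> merged; set of 10 now {1, 9, 10, 11}
Step 12: find(4) -> no change; set of 4 is {4}
Component of 9: {1, 9, 10, 11}

Answer: 1, 9, 10, 11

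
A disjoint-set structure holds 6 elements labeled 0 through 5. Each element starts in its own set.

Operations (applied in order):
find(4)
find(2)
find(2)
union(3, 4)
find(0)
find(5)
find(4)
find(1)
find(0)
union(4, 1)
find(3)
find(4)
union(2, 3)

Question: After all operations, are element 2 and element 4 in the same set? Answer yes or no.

Answer: yes

Derivation:
Step 1: find(4) -> no change; set of 4 is {4}
Step 2: find(2) -> no change; set of 2 is {2}
Step 3: find(2) -> no change; set of 2 is {2}
Step 4: union(3, 4) -> merged; set of 3 now {3, 4}
Step 5: find(0) -> no change; set of 0 is {0}
Step 6: find(5) -> no change; set of 5 is {5}
Step 7: find(4) -> no change; set of 4 is {3, 4}
Step 8: find(1) -> no change; set of 1 is {1}
Step 9: find(0) -> no change; set of 0 is {0}
Step 10: union(4, 1) -> merged; set of 4 now {1, 3, 4}
Step 11: find(3) -> no change; set of 3 is {1, 3, 4}
Step 12: find(4) -> no change; set of 4 is {1, 3, 4}
Step 13: union(2, 3) -> merged; set of 2 now {1, 2, 3, 4}
Set of 2: {1, 2, 3, 4}; 4 is a member.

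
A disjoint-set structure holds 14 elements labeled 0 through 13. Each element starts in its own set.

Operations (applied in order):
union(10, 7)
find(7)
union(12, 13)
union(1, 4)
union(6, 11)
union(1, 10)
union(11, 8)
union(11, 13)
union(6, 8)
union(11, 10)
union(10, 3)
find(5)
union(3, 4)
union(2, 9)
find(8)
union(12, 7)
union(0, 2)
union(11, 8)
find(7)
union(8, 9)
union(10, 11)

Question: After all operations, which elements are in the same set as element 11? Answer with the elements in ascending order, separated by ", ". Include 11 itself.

Step 1: union(10, 7) -> merged; set of 10 now {7, 10}
Step 2: find(7) -> no change; set of 7 is {7, 10}
Step 3: union(12, 13) -> merged; set of 12 now {12, 13}
Step 4: union(1, 4) -> merged; set of 1 now {1, 4}
Step 5: union(6, 11) -> merged; set of 6 now {6, 11}
Step 6: union(1, 10) -> merged; set of 1 now {1, 4, 7, 10}
Step 7: union(11, 8) -> merged; set of 11 now {6, 8, 11}
Step 8: union(11, 13) -> merged; set of 11 now {6, 8, 11, 12, 13}
Step 9: union(6, 8) -> already same set; set of 6 now {6, 8, 11, 12, 13}
Step 10: union(11, 10) -> merged; set of 11 now {1, 4, 6, 7, 8, 10, 11, 12, 13}
Step 11: union(10, 3) -> merged; set of 10 now {1, 3, 4, 6, 7, 8, 10, 11, 12, 13}
Step 12: find(5) -> no change; set of 5 is {5}
Step 13: union(3, 4) -> already same set; set of 3 now {1, 3, 4, 6, 7, 8, 10, 11, 12, 13}
Step 14: union(2, 9) -> merged; set of 2 now {2, 9}
Step 15: find(8) -> no change; set of 8 is {1, 3, 4, 6, 7, 8, 10, 11, 12, 13}
Step 16: union(12, 7) -> already same set; set of 12 now {1, 3, 4, 6, 7, 8, 10, 11, 12, 13}
Step 17: union(0, 2) -> merged; set of 0 now {0, 2, 9}
Step 18: union(11, 8) -> already same set; set of 11 now {1, 3, 4, 6, 7, 8, 10, 11, 12, 13}
Step 19: find(7) -> no change; set of 7 is {1, 3, 4, 6, 7, 8, 10, 11, 12, 13}
Step 20: union(8, 9) -> merged; set of 8 now {0, 1, 2, 3, 4, 6, 7, 8, 9, 10, 11, 12, 13}
Step 21: union(10, 11) -> already same set; set of 10 now {0, 1, 2, 3, 4, 6, 7, 8, 9, 10, 11, 12, 13}
Component of 11: {0, 1, 2, 3, 4, 6, 7, 8, 9, 10, 11, 12, 13}

Answer: 0, 1, 2, 3, 4, 6, 7, 8, 9, 10, 11, 12, 13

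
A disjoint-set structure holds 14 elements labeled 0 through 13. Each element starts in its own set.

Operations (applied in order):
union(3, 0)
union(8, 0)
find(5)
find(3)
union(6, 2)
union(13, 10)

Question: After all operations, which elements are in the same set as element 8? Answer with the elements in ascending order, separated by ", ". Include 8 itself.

Step 1: union(3, 0) -> merged; set of 3 now {0, 3}
Step 2: union(8, 0) -> merged; set of 8 now {0, 3, 8}
Step 3: find(5) -> no change; set of 5 is {5}
Step 4: find(3) -> no change; set of 3 is {0, 3, 8}
Step 5: union(6, 2) -> merged; set of 6 now {2, 6}
Step 6: union(13, 10) -> merged; set of 13 now {10, 13}
Component of 8: {0, 3, 8}

Answer: 0, 3, 8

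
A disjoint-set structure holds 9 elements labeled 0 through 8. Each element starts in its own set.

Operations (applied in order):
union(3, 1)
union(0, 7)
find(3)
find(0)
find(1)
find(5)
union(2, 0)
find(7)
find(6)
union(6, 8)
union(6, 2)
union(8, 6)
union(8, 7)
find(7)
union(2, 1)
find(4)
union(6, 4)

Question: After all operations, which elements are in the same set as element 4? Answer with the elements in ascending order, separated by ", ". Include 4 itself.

Step 1: union(3, 1) -> merged; set of 3 now {1, 3}
Step 2: union(0, 7) -> merged; set of 0 now {0, 7}
Step 3: find(3) -> no change; set of 3 is {1, 3}
Step 4: find(0) -> no change; set of 0 is {0, 7}
Step 5: find(1) -> no change; set of 1 is {1, 3}
Step 6: find(5) -> no change; set of 5 is {5}
Step 7: union(2, 0) -> merged; set of 2 now {0, 2, 7}
Step 8: find(7) -> no change; set of 7 is {0, 2, 7}
Step 9: find(6) -> no change; set of 6 is {6}
Step 10: union(6, 8) -> merged; set of 6 now {6, 8}
Step 11: union(6, 2) -> merged; set of 6 now {0, 2, 6, 7, 8}
Step 12: union(8, 6) -> already same set; set of 8 now {0, 2, 6, 7, 8}
Step 13: union(8, 7) -> already same set; set of 8 now {0, 2, 6, 7, 8}
Step 14: find(7) -> no change; set of 7 is {0, 2, 6, 7, 8}
Step 15: union(2, 1) -> merged; set of 2 now {0, 1, 2, 3, 6, 7, 8}
Step 16: find(4) -> no change; set of 4 is {4}
Step 17: union(6, 4) -> merged; set of 6 now {0, 1, 2, 3, 4, 6, 7, 8}
Component of 4: {0, 1, 2, 3, 4, 6, 7, 8}

Answer: 0, 1, 2, 3, 4, 6, 7, 8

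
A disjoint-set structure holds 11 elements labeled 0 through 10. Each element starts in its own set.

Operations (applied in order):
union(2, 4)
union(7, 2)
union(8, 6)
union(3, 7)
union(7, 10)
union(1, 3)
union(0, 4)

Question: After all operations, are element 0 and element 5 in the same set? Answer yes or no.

Step 1: union(2, 4) -> merged; set of 2 now {2, 4}
Step 2: union(7, 2) -> merged; set of 7 now {2, 4, 7}
Step 3: union(8, 6) -> merged; set of 8 now {6, 8}
Step 4: union(3, 7) -> merged; set of 3 now {2, 3, 4, 7}
Step 5: union(7, 10) -> merged; set of 7 now {2, 3, 4, 7, 10}
Step 6: union(1, 3) -> merged; set of 1 now {1, 2, 3, 4, 7, 10}
Step 7: union(0, 4) -> merged; set of 0 now {0, 1, 2, 3, 4, 7, 10}
Set of 0: {0, 1, 2, 3, 4, 7, 10}; 5 is not a member.

Answer: no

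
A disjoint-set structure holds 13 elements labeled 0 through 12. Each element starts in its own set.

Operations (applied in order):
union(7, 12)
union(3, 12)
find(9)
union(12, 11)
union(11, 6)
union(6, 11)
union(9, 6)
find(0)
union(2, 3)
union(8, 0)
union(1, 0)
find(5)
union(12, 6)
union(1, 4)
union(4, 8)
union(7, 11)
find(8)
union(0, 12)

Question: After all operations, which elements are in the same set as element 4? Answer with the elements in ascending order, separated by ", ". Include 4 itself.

Step 1: union(7, 12) -> merged; set of 7 now {7, 12}
Step 2: union(3, 12) -> merged; set of 3 now {3, 7, 12}
Step 3: find(9) -> no change; set of 9 is {9}
Step 4: union(12, 11) -> merged; set of 12 now {3, 7, 11, 12}
Step 5: union(11, 6) -> merged; set of 11 now {3, 6, 7, 11, 12}
Step 6: union(6, 11) -> already same set; set of 6 now {3, 6, 7, 11, 12}
Step 7: union(9, 6) -> merged; set of 9 now {3, 6, 7, 9, 11, 12}
Step 8: find(0) -> no change; set of 0 is {0}
Step 9: union(2, 3) -> merged; set of 2 now {2, 3, 6, 7, 9, 11, 12}
Step 10: union(8, 0) -> merged; set of 8 now {0, 8}
Step 11: union(1, 0) -> merged; set of 1 now {0, 1, 8}
Step 12: find(5) -> no change; set of 5 is {5}
Step 13: union(12, 6) -> already same set; set of 12 now {2, 3, 6, 7, 9, 11, 12}
Step 14: union(1, 4) -> merged; set of 1 now {0, 1, 4, 8}
Step 15: union(4, 8) -> already same set; set of 4 now {0, 1, 4, 8}
Step 16: union(7, 11) -> already same set; set of 7 now {2, 3, 6, 7, 9, 11, 12}
Step 17: find(8) -> no change; set of 8 is {0, 1, 4, 8}
Step 18: union(0, 12) -> merged; set of 0 now {0, 1, 2, 3, 4, 6, 7, 8, 9, 11, 12}
Component of 4: {0, 1, 2, 3, 4, 6, 7, 8, 9, 11, 12}

Answer: 0, 1, 2, 3, 4, 6, 7, 8, 9, 11, 12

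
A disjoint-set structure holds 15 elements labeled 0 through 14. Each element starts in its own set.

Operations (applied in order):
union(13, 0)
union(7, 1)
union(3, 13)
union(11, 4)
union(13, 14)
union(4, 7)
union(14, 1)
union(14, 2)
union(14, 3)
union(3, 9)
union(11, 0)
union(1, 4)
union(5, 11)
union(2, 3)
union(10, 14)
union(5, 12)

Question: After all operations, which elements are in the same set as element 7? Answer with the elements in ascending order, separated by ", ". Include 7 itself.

Step 1: union(13, 0) -> merged; set of 13 now {0, 13}
Step 2: union(7, 1) -> merged; set of 7 now {1, 7}
Step 3: union(3, 13) -> merged; set of 3 now {0, 3, 13}
Step 4: union(11, 4) -> merged; set of 11 now {4, 11}
Step 5: union(13, 14) -> merged; set of 13 now {0, 3, 13, 14}
Step 6: union(4, 7) -> merged; set of 4 now {1, 4, 7, 11}
Step 7: union(14, 1) -> merged; set of 14 now {0, 1, 3, 4, 7, 11, 13, 14}
Step 8: union(14, 2) -> merged; set of 14 now {0, 1, 2, 3, 4, 7, 11, 13, 14}
Step 9: union(14, 3) -> already same set; set of 14 now {0, 1, 2, 3, 4, 7, 11, 13, 14}
Step 10: union(3, 9) -> merged; set of 3 now {0, 1, 2, 3, 4, 7, 9, 11, 13, 14}
Step 11: union(11, 0) -> already same set; set of 11 now {0, 1, 2, 3, 4, 7, 9, 11, 13, 14}
Step 12: union(1, 4) -> already same set; set of 1 now {0, 1, 2, 3, 4, 7, 9, 11, 13, 14}
Step 13: union(5, 11) -> merged; set of 5 now {0, 1, 2, 3, 4, 5, 7, 9, 11, 13, 14}
Step 14: union(2, 3) -> already same set; set of 2 now {0, 1, 2, 3, 4, 5, 7, 9, 11, 13, 14}
Step 15: union(10, 14) -> merged; set of 10 now {0, 1, 2, 3, 4, 5, 7, 9, 10, 11, 13, 14}
Step 16: union(5, 12) -> merged; set of 5 now {0, 1, 2, 3, 4, 5, 7, 9, 10, 11, 12, 13, 14}
Component of 7: {0, 1, 2, 3, 4, 5, 7, 9, 10, 11, 12, 13, 14}

Answer: 0, 1, 2, 3, 4, 5, 7, 9, 10, 11, 12, 13, 14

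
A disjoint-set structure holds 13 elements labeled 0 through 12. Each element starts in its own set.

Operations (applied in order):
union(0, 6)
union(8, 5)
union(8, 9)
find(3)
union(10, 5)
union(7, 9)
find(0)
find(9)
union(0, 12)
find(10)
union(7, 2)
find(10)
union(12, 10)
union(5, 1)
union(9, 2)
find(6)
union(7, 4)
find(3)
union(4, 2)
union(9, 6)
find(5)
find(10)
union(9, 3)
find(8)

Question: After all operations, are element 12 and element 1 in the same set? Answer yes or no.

Step 1: union(0, 6) -> merged; set of 0 now {0, 6}
Step 2: union(8, 5) -> merged; set of 8 now {5, 8}
Step 3: union(8, 9) -> merged; set of 8 now {5, 8, 9}
Step 4: find(3) -> no change; set of 3 is {3}
Step 5: union(10, 5) -> merged; set of 10 now {5, 8, 9, 10}
Step 6: union(7, 9) -> merged; set of 7 now {5, 7, 8, 9, 10}
Step 7: find(0) -> no change; set of 0 is {0, 6}
Step 8: find(9) -> no change; set of 9 is {5, 7, 8, 9, 10}
Step 9: union(0, 12) -> merged; set of 0 now {0, 6, 12}
Step 10: find(10) -> no change; set of 10 is {5, 7, 8, 9, 10}
Step 11: union(7, 2) -> merged; set of 7 now {2, 5, 7, 8, 9, 10}
Step 12: find(10) -> no change; set of 10 is {2, 5, 7, 8, 9, 10}
Step 13: union(12, 10) -> merged; set of 12 now {0, 2, 5, 6, 7, 8, 9, 10, 12}
Step 14: union(5, 1) -> merged; set of 5 now {0, 1, 2, 5, 6, 7, 8, 9, 10, 12}
Step 15: union(9, 2) -> already same set; set of 9 now {0, 1, 2, 5, 6, 7, 8, 9, 10, 12}
Step 16: find(6) -> no change; set of 6 is {0, 1, 2, 5, 6, 7, 8, 9, 10, 12}
Step 17: union(7, 4) -> merged; set of 7 now {0, 1, 2, 4, 5, 6, 7, 8, 9, 10, 12}
Step 18: find(3) -> no change; set of 3 is {3}
Step 19: union(4, 2) -> already same set; set of 4 now {0, 1, 2, 4, 5, 6, 7, 8, 9, 10, 12}
Step 20: union(9, 6) -> already same set; set of 9 now {0, 1, 2, 4, 5, 6, 7, 8, 9, 10, 12}
Step 21: find(5) -> no change; set of 5 is {0, 1, 2, 4, 5, 6, 7, 8, 9, 10, 12}
Step 22: find(10) -> no change; set of 10 is {0, 1, 2, 4, 5, 6, 7, 8, 9, 10, 12}
Step 23: union(9, 3) -> merged; set of 9 now {0, 1, 2, 3, 4, 5, 6, 7, 8, 9, 10, 12}
Step 24: find(8) -> no change; set of 8 is {0, 1, 2, 3, 4, 5, 6, 7, 8, 9, 10, 12}
Set of 12: {0, 1, 2, 3, 4, 5, 6, 7, 8, 9, 10, 12}; 1 is a member.

Answer: yes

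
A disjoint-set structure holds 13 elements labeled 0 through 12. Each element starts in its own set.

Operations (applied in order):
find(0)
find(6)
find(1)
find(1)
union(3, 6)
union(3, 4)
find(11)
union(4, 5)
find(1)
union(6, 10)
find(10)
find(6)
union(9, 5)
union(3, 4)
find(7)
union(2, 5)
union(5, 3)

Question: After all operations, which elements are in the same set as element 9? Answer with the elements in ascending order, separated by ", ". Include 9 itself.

Step 1: find(0) -> no change; set of 0 is {0}
Step 2: find(6) -> no change; set of 6 is {6}
Step 3: find(1) -> no change; set of 1 is {1}
Step 4: find(1) -> no change; set of 1 is {1}
Step 5: union(3, 6) -> merged; set of 3 now {3, 6}
Step 6: union(3, 4) -> merged; set of 3 now {3, 4, 6}
Step 7: find(11) -> no change; set of 11 is {11}
Step 8: union(4, 5) -> merged; set of 4 now {3, 4, 5, 6}
Step 9: find(1) -> no change; set of 1 is {1}
Step 10: union(6, 10) -> merged; set of 6 now {3, 4, 5, 6, 10}
Step 11: find(10) -> no change; set of 10 is {3, 4, 5, 6, 10}
Step 12: find(6) -> no change; set of 6 is {3, 4, 5, 6, 10}
Step 13: union(9, 5) -> merged; set of 9 now {3, 4, 5, 6, 9, 10}
Step 14: union(3, 4) -> already same set; set of 3 now {3, 4, 5, 6, 9, 10}
Step 15: find(7) -> no change; set of 7 is {7}
Step 16: union(2, 5) -> merged; set of 2 now {2, 3, 4, 5, 6, 9, 10}
Step 17: union(5, 3) -> already same set; set of 5 now {2, 3, 4, 5, 6, 9, 10}
Component of 9: {2, 3, 4, 5, 6, 9, 10}

Answer: 2, 3, 4, 5, 6, 9, 10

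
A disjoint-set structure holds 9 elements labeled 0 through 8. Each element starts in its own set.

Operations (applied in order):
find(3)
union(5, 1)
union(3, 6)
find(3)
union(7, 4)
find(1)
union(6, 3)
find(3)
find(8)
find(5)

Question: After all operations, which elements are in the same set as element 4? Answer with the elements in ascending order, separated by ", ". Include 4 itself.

Answer: 4, 7

Derivation:
Step 1: find(3) -> no change; set of 3 is {3}
Step 2: union(5, 1) -> merged; set of 5 now {1, 5}
Step 3: union(3, 6) -> merged; set of 3 now {3, 6}
Step 4: find(3) -> no change; set of 3 is {3, 6}
Step 5: union(7, 4) -> merged; set of 7 now {4, 7}
Step 6: find(1) -> no change; set of 1 is {1, 5}
Step 7: union(6, 3) -> already same set; set of 6 now {3, 6}
Step 8: find(3) -> no change; set of 3 is {3, 6}
Step 9: find(8) -> no change; set of 8 is {8}
Step 10: find(5) -> no change; set of 5 is {1, 5}
Component of 4: {4, 7}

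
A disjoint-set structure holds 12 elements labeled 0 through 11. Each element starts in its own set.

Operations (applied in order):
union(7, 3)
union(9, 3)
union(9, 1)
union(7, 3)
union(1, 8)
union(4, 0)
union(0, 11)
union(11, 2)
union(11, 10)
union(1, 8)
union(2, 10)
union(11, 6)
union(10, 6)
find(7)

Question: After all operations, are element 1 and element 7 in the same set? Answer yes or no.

Step 1: union(7, 3) -> merged; set of 7 now {3, 7}
Step 2: union(9, 3) -> merged; set of 9 now {3, 7, 9}
Step 3: union(9, 1) -> merged; set of 9 now {1, 3, 7, 9}
Step 4: union(7, 3) -> already same set; set of 7 now {1, 3, 7, 9}
Step 5: union(1, 8) -> merged; set of 1 now {1, 3, 7, 8, 9}
Step 6: union(4, 0) -> merged; set of 4 now {0, 4}
Step 7: union(0, 11) -> merged; set of 0 now {0, 4, 11}
Step 8: union(11, 2) -> merged; set of 11 now {0, 2, 4, 11}
Step 9: union(11, 10) -> merged; set of 11 now {0, 2, 4, 10, 11}
Step 10: union(1, 8) -> already same set; set of 1 now {1, 3, 7, 8, 9}
Step 11: union(2, 10) -> already same set; set of 2 now {0, 2, 4, 10, 11}
Step 12: union(11, 6) -> merged; set of 11 now {0, 2, 4, 6, 10, 11}
Step 13: union(10, 6) -> already same set; set of 10 now {0, 2, 4, 6, 10, 11}
Step 14: find(7) -> no change; set of 7 is {1, 3, 7, 8, 9}
Set of 1: {1, 3, 7, 8, 9}; 7 is a member.

Answer: yes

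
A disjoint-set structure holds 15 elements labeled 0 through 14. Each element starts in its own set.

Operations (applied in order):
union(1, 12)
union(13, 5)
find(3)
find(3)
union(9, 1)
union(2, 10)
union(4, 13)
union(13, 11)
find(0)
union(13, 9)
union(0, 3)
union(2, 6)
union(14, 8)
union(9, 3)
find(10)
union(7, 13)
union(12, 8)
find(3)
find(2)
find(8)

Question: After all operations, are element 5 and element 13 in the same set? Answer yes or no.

Step 1: union(1, 12) -> merged; set of 1 now {1, 12}
Step 2: union(13, 5) -> merged; set of 13 now {5, 13}
Step 3: find(3) -> no change; set of 3 is {3}
Step 4: find(3) -> no change; set of 3 is {3}
Step 5: union(9, 1) -> merged; set of 9 now {1, 9, 12}
Step 6: union(2, 10) -> merged; set of 2 now {2, 10}
Step 7: union(4, 13) -> merged; set of 4 now {4, 5, 13}
Step 8: union(13, 11) -> merged; set of 13 now {4, 5, 11, 13}
Step 9: find(0) -> no change; set of 0 is {0}
Step 10: union(13, 9) -> merged; set of 13 now {1, 4, 5, 9, 11, 12, 13}
Step 11: union(0, 3) -> merged; set of 0 now {0, 3}
Step 12: union(2, 6) -> merged; set of 2 now {2, 6, 10}
Step 13: union(14, 8) -> merged; set of 14 now {8, 14}
Step 14: union(9, 3) -> merged; set of 9 now {0, 1, 3, 4, 5, 9, 11, 12, 13}
Step 15: find(10) -> no change; set of 10 is {2, 6, 10}
Step 16: union(7, 13) -> merged; set of 7 now {0, 1, 3, 4, 5, 7, 9, 11, 12, 13}
Step 17: union(12, 8) -> merged; set of 12 now {0, 1, 3, 4, 5, 7, 8, 9, 11, 12, 13, 14}
Step 18: find(3) -> no change; set of 3 is {0, 1, 3, 4, 5, 7, 8, 9, 11, 12, 13, 14}
Step 19: find(2) -> no change; set of 2 is {2, 6, 10}
Step 20: find(8) -> no change; set of 8 is {0, 1, 3, 4, 5, 7, 8, 9, 11, 12, 13, 14}
Set of 5: {0, 1, 3, 4, 5, 7, 8, 9, 11, 12, 13, 14}; 13 is a member.

Answer: yes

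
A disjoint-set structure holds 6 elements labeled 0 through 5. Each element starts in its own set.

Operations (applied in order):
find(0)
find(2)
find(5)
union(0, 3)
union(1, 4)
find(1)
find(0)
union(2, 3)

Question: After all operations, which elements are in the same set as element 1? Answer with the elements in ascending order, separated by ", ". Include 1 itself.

Step 1: find(0) -> no change; set of 0 is {0}
Step 2: find(2) -> no change; set of 2 is {2}
Step 3: find(5) -> no change; set of 5 is {5}
Step 4: union(0, 3) -> merged; set of 0 now {0, 3}
Step 5: union(1, 4) -> merged; set of 1 now {1, 4}
Step 6: find(1) -> no change; set of 1 is {1, 4}
Step 7: find(0) -> no change; set of 0 is {0, 3}
Step 8: union(2, 3) -> merged; set of 2 now {0, 2, 3}
Component of 1: {1, 4}

Answer: 1, 4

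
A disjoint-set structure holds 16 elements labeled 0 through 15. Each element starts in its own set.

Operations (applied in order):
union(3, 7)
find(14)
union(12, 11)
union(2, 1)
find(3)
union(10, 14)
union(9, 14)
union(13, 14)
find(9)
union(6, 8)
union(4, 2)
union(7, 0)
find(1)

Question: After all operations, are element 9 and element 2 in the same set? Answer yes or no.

Answer: no

Derivation:
Step 1: union(3, 7) -> merged; set of 3 now {3, 7}
Step 2: find(14) -> no change; set of 14 is {14}
Step 3: union(12, 11) -> merged; set of 12 now {11, 12}
Step 4: union(2, 1) -> merged; set of 2 now {1, 2}
Step 5: find(3) -> no change; set of 3 is {3, 7}
Step 6: union(10, 14) -> merged; set of 10 now {10, 14}
Step 7: union(9, 14) -> merged; set of 9 now {9, 10, 14}
Step 8: union(13, 14) -> merged; set of 13 now {9, 10, 13, 14}
Step 9: find(9) -> no change; set of 9 is {9, 10, 13, 14}
Step 10: union(6, 8) -> merged; set of 6 now {6, 8}
Step 11: union(4, 2) -> merged; set of 4 now {1, 2, 4}
Step 12: union(7, 0) -> merged; set of 7 now {0, 3, 7}
Step 13: find(1) -> no change; set of 1 is {1, 2, 4}
Set of 9: {9, 10, 13, 14}; 2 is not a member.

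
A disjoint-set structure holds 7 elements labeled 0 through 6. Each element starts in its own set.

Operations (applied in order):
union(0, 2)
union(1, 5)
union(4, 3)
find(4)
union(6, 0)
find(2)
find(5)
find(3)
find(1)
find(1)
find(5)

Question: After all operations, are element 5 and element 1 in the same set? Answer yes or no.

Answer: yes

Derivation:
Step 1: union(0, 2) -> merged; set of 0 now {0, 2}
Step 2: union(1, 5) -> merged; set of 1 now {1, 5}
Step 3: union(4, 3) -> merged; set of 4 now {3, 4}
Step 4: find(4) -> no change; set of 4 is {3, 4}
Step 5: union(6, 0) -> merged; set of 6 now {0, 2, 6}
Step 6: find(2) -> no change; set of 2 is {0, 2, 6}
Step 7: find(5) -> no change; set of 5 is {1, 5}
Step 8: find(3) -> no change; set of 3 is {3, 4}
Step 9: find(1) -> no change; set of 1 is {1, 5}
Step 10: find(1) -> no change; set of 1 is {1, 5}
Step 11: find(5) -> no change; set of 5 is {1, 5}
Set of 5: {1, 5}; 1 is a member.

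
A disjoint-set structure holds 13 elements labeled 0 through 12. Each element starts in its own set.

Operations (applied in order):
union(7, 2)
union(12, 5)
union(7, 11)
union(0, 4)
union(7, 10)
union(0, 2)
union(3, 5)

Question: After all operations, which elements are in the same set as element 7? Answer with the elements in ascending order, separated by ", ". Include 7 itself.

Answer: 0, 2, 4, 7, 10, 11

Derivation:
Step 1: union(7, 2) -> merged; set of 7 now {2, 7}
Step 2: union(12, 5) -> merged; set of 12 now {5, 12}
Step 3: union(7, 11) -> merged; set of 7 now {2, 7, 11}
Step 4: union(0, 4) -> merged; set of 0 now {0, 4}
Step 5: union(7, 10) -> merged; set of 7 now {2, 7, 10, 11}
Step 6: union(0, 2) -> merged; set of 0 now {0, 2, 4, 7, 10, 11}
Step 7: union(3, 5) -> merged; set of 3 now {3, 5, 12}
Component of 7: {0, 2, 4, 7, 10, 11}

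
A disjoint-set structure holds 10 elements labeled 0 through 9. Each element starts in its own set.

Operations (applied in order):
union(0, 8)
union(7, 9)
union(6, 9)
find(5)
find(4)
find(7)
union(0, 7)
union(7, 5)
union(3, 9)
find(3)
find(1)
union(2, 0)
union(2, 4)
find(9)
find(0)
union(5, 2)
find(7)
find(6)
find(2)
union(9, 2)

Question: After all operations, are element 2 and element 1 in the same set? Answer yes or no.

Answer: no

Derivation:
Step 1: union(0, 8) -> merged; set of 0 now {0, 8}
Step 2: union(7, 9) -> merged; set of 7 now {7, 9}
Step 3: union(6, 9) -> merged; set of 6 now {6, 7, 9}
Step 4: find(5) -> no change; set of 5 is {5}
Step 5: find(4) -> no change; set of 4 is {4}
Step 6: find(7) -> no change; set of 7 is {6, 7, 9}
Step 7: union(0, 7) -> merged; set of 0 now {0, 6, 7, 8, 9}
Step 8: union(7, 5) -> merged; set of 7 now {0, 5, 6, 7, 8, 9}
Step 9: union(3, 9) -> merged; set of 3 now {0, 3, 5, 6, 7, 8, 9}
Step 10: find(3) -> no change; set of 3 is {0, 3, 5, 6, 7, 8, 9}
Step 11: find(1) -> no change; set of 1 is {1}
Step 12: union(2, 0) -> merged; set of 2 now {0, 2, 3, 5, 6, 7, 8, 9}
Step 13: union(2, 4) -> merged; set of 2 now {0, 2, 3, 4, 5, 6, 7, 8, 9}
Step 14: find(9) -> no change; set of 9 is {0, 2, 3, 4, 5, 6, 7, 8, 9}
Step 15: find(0) -> no change; set of 0 is {0, 2, 3, 4, 5, 6, 7, 8, 9}
Step 16: union(5, 2) -> already same set; set of 5 now {0, 2, 3, 4, 5, 6, 7, 8, 9}
Step 17: find(7) -> no change; set of 7 is {0, 2, 3, 4, 5, 6, 7, 8, 9}
Step 18: find(6) -> no change; set of 6 is {0, 2, 3, 4, 5, 6, 7, 8, 9}
Step 19: find(2) -> no change; set of 2 is {0, 2, 3, 4, 5, 6, 7, 8, 9}
Step 20: union(9, 2) -> already same set; set of 9 now {0, 2, 3, 4, 5, 6, 7, 8, 9}
Set of 2: {0, 2, 3, 4, 5, 6, 7, 8, 9}; 1 is not a member.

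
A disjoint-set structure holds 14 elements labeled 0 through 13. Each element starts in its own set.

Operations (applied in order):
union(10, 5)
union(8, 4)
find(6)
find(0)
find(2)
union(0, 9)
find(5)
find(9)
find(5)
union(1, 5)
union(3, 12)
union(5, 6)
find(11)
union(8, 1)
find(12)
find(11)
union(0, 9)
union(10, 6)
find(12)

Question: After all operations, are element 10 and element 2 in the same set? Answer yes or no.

Answer: no

Derivation:
Step 1: union(10, 5) -> merged; set of 10 now {5, 10}
Step 2: union(8, 4) -> merged; set of 8 now {4, 8}
Step 3: find(6) -> no change; set of 6 is {6}
Step 4: find(0) -> no change; set of 0 is {0}
Step 5: find(2) -> no change; set of 2 is {2}
Step 6: union(0, 9) -> merged; set of 0 now {0, 9}
Step 7: find(5) -> no change; set of 5 is {5, 10}
Step 8: find(9) -> no change; set of 9 is {0, 9}
Step 9: find(5) -> no change; set of 5 is {5, 10}
Step 10: union(1, 5) -> merged; set of 1 now {1, 5, 10}
Step 11: union(3, 12) -> merged; set of 3 now {3, 12}
Step 12: union(5, 6) -> merged; set of 5 now {1, 5, 6, 10}
Step 13: find(11) -> no change; set of 11 is {11}
Step 14: union(8, 1) -> merged; set of 8 now {1, 4, 5, 6, 8, 10}
Step 15: find(12) -> no change; set of 12 is {3, 12}
Step 16: find(11) -> no change; set of 11 is {11}
Step 17: union(0, 9) -> already same set; set of 0 now {0, 9}
Step 18: union(10, 6) -> already same set; set of 10 now {1, 4, 5, 6, 8, 10}
Step 19: find(12) -> no change; set of 12 is {3, 12}
Set of 10: {1, 4, 5, 6, 8, 10}; 2 is not a member.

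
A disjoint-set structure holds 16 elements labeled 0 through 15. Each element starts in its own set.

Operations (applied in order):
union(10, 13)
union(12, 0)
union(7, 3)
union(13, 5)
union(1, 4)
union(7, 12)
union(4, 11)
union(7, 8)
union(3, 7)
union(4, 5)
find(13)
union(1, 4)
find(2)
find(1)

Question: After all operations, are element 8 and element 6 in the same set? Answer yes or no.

Answer: no

Derivation:
Step 1: union(10, 13) -> merged; set of 10 now {10, 13}
Step 2: union(12, 0) -> merged; set of 12 now {0, 12}
Step 3: union(7, 3) -> merged; set of 7 now {3, 7}
Step 4: union(13, 5) -> merged; set of 13 now {5, 10, 13}
Step 5: union(1, 4) -> merged; set of 1 now {1, 4}
Step 6: union(7, 12) -> merged; set of 7 now {0, 3, 7, 12}
Step 7: union(4, 11) -> merged; set of 4 now {1, 4, 11}
Step 8: union(7, 8) -> merged; set of 7 now {0, 3, 7, 8, 12}
Step 9: union(3, 7) -> already same set; set of 3 now {0, 3, 7, 8, 12}
Step 10: union(4, 5) -> merged; set of 4 now {1, 4, 5, 10, 11, 13}
Step 11: find(13) -> no change; set of 13 is {1, 4, 5, 10, 11, 13}
Step 12: union(1, 4) -> already same set; set of 1 now {1, 4, 5, 10, 11, 13}
Step 13: find(2) -> no change; set of 2 is {2}
Step 14: find(1) -> no change; set of 1 is {1, 4, 5, 10, 11, 13}
Set of 8: {0, 3, 7, 8, 12}; 6 is not a member.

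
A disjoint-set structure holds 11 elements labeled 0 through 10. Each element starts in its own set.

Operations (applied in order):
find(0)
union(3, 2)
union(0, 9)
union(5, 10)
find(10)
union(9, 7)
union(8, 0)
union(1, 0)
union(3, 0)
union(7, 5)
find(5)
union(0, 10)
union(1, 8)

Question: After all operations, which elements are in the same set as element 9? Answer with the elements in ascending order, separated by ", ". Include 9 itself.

Step 1: find(0) -> no change; set of 0 is {0}
Step 2: union(3, 2) -> merged; set of 3 now {2, 3}
Step 3: union(0, 9) -> merged; set of 0 now {0, 9}
Step 4: union(5, 10) -> merged; set of 5 now {5, 10}
Step 5: find(10) -> no change; set of 10 is {5, 10}
Step 6: union(9, 7) -> merged; set of 9 now {0, 7, 9}
Step 7: union(8, 0) -> merged; set of 8 now {0, 7, 8, 9}
Step 8: union(1, 0) -> merged; set of 1 now {0, 1, 7, 8, 9}
Step 9: union(3, 0) -> merged; set of 3 now {0, 1, 2, 3, 7, 8, 9}
Step 10: union(7, 5) -> merged; set of 7 now {0, 1, 2, 3, 5, 7, 8, 9, 10}
Step 11: find(5) -> no change; set of 5 is {0, 1, 2, 3, 5, 7, 8, 9, 10}
Step 12: union(0, 10) -> already same set; set of 0 now {0, 1, 2, 3, 5, 7, 8, 9, 10}
Step 13: union(1, 8) -> already same set; set of 1 now {0, 1, 2, 3, 5, 7, 8, 9, 10}
Component of 9: {0, 1, 2, 3, 5, 7, 8, 9, 10}

Answer: 0, 1, 2, 3, 5, 7, 8, 9, 10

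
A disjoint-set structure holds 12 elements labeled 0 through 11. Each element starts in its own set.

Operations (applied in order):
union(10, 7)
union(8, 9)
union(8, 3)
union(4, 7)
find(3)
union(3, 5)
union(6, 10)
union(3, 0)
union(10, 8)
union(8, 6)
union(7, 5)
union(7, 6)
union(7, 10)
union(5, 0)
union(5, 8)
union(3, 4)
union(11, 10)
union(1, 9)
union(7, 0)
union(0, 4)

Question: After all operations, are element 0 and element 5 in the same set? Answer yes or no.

Answer: yes

Derivation:
Step 1: union(10, 7) -> merged; set of 10 now {7, 10}
Step 2: union(8, 9) -> merged; set of 8 now {8, 9}
Step 3: union(8, 3) -> merged; set of 8 now {3, 8, 9}
Step 4: union(4, 7) -> merged; set of 4 now {4, 7, 10}
Step 5: find(3) -> no change; set of 3 is {3, 8, 9}
Step 6: union(3, 5) -> merged; set of 3 now {3, 5, 8, 9}
Step 7: union(6, 10) -> merged; set of 6 now {4, 6, 7, 10}
Step 8: union(3, 0) -> merged; set of 3 now {0, 3, 5, 8, 9}
Step 9: union(10, 8) -> merged; set of 10 now {0, 3, 4, 5, 6, 7, 8, 9, 10}
Step 10: union(8, 6) -> already same set; set of 8 now {0, 3, 4, 5, 6, 7, 8, 9, 10}
Step 11: union(7, 5) -> already same set; set of 7 now {0, 3, 4, 5, 6, 7, 8, 9, 10}
Step 12: union(7, 6) -> already same set; set of 7 now {0, 3, 4, 5, 6, 7, 8, 9, 10}
Step 13: union(7, 10) -> already same set; set of 7 now {0, 3, 4, 5, 6, 7, 8, 9, 10}
Step 14: union(5, 0) -> already same set; set of 5 now {0, 3, 4, 5, 6, 7, 8, 9, 10}
Step 15: union(5, 8) -> already same set; set of 5 now {0, 3, 4, 5, 6, 7, 8, 9, 10}
Step 16: union(3, 4) -> already same set; set of 3 now {0, 3, 4, 5, 6, 7, 8, 9, 10}
Step 17: union(11, 10) -> merged; set of 11 now {0, 3, 4, 5, 6, 7, 8, 9, 10, 11}
Step 18: union(1, 9) -> merged; set of 1 now {0, 1, 3, 4, 5, 6, 7, 8, 9, 10, 11}
Step 19: union(7, 0) -> already same set; set of 7 now {0, 1, 3, 4, 5, 6, 7, 8, 9, 10, 11}
Step 20: union(0, 4) -> already same set; set of 0 now {0, 1, 3, 4, 5, 6, 7, 8, 9, 10, 11}
Set of 0: {0, 1, 3, 4, 5, 6, 7, 8, 9, 10, 11}; 5 is a member.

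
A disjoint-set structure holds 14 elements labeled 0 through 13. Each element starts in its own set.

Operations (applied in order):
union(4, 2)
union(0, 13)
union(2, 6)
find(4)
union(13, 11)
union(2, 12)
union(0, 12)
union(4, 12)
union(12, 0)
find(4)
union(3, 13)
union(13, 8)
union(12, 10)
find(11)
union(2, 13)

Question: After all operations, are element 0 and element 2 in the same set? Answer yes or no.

Answer: yes

Derivation:
Step 1: union(4, 2) -> merged; set of 4 now {2, 4}
Step 2: union(0, 13) -> merged; set of 0 now {0, 13}
Step 3: union(2, 6) -> merged; set of 2 now {2, 4, 6}
Step 4: find(4) -> no change; set of 4 is {2, 4, 6}
Step 5: union(13, 11) -> merged; set of 13 now {0, 11, 13}
Step 6: union(2, 12) -> merged; set of 2 now {2, 4, 6, 12}
Step 7: union(0, 12) -> merged; set of 0 now {0, 2, 4, 6, 11, 12, 13}
Step 8: union(4, 12) -> already same set; set of 4 now {0, 2, 4, 6, 11, 12, 13}
Step 9: union(12, 0) -> already same set; set of 12 now {0, 2, 4, 6, 11, 12, 13}
Step 10: find(4) -> no change; set of 4 is {0, 2, 4, 6, 11, 12, 13}
Step 11: union(3, 13) -> merged; set of 3 now {0, 2, 3, 4, 6, 11, 12, 13}
Step 12: union(13, 8) -> merged; set of 13 now {0, 2, 3, 4, 6, 8, 11, 12, 13}
Step 13: union(12, 10) -> merged; set of 12 now {0, 2, 3, 4, 6, 8, 10, 11, 12, 13}
Step 14: find(11) -> no change; set of 11 is {0, 2, 3, 4, 6, 8, 10, 11, 12, 13}
Step 15: union(2, 13) -> already same set; set of 2 now {0, 2, 3, 4, 6, 8, 10, 11, 12, 13}
Set of 0: {0, 2, 3, 4, 6, 8, 10, 11, 12, 13}; 2 is a member.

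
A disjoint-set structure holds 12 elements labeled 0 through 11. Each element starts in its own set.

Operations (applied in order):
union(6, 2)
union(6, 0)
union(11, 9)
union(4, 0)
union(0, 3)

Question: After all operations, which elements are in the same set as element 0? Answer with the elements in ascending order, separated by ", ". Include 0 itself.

Step 1: union(6, 2) -> merged; set of 6 now {2, 6}
Step 2: union(6, 0) -> merged; set of 6 now {0, 2, 6}
Step 3: union(11, 9) -> merged; set of 11 now {9, 11}
Step 4: union(4, 0) -> merged; set of 4 now {0, 2, 4, 6}
Step 5: union(0, 3) -> merged; set of 0 now {0, 2, 3, 4, 6}
Component of 0: {0, 2, 3, 4, 6}

Answer: 0, 2, 3, 4, 6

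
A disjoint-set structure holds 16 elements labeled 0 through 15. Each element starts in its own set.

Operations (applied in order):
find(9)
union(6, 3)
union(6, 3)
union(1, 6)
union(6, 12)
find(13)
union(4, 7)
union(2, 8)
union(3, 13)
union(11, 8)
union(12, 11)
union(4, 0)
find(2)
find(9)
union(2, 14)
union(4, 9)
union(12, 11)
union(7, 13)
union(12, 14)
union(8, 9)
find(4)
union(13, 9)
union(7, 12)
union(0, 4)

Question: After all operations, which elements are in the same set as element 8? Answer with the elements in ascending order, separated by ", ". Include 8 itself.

Answer: 0, 1, 2, 3, 4, 6, 7, 8, 9, 11, 12, 13, 14

Derivation:
Step 1: find(9) -> no change; set of 9 is {9}
Step 2: union(6, 3) -> merged; set of 6 now {3, 6}
Step 3: union(6, 3) -> already same set; set of 6 now {3, 6}
Step 4: union(1, 6) -> merged; set of 1 now {1, 3, 6}
Step 5: union(6, 12) -> merged; set of 6 now {1, 3, 6, 12}
Step 6: find(13) -> no change; set of 13 is {13}
Step 7: union(4, 7) -> merged; set of 4 now {4, 7}
Step 8: union(2, 8) -> merged; set of 2 now {2, 8}
Step 9: union(3, 13) -> merged; set of 3 now {1, 3, 6, 12, 13}
Step 10: union(11, 8) -> merged; set of 11 now {2, 8, 11}
Step 11: union(12, 11) -> merged; set of 12 now {1, 2, 3, 6, 8, 11, 12, 13}
Step 12: union(4, 0) -> merged; set of 4 now {0, 4, 7}
Step 13: find(2) -> no change; set of 2 is {1, 2, 3, 6, 8, 11, 12, 13}
Step 14: find(9) -> no change; set of 9 is {9}
Step 15: union(2, 14) -> merged; set of 2 now {1, 2, 3, 6, 8, 11, 12, 13, 14}
Step 16: union(4, 9) -> merged; set of 4 now {0, 4, 7, 9}
Step 17: union(12, 11) -> already same set; set of 12 now {1, 2, 3, 6, 8, 11, 12, 13, 14}
Step 18: union(7, 13) -> merged; set of 7 now {0, 1, 2, 3, 4, 6, 7, 8, 9, 11, 12, 13, 14}
Step 19: union(12, 14) -> already same set; set of 12 now {0, 1, 2, 3, 4, 6, 7, 8, 9, 11, 12, 13, 14}
Step 20: union(8, 9) -> already same set; set of 8 now {0, 1, 2, 3, 4, 6, 7, 8, 9, 11, 12, 13, 14}
Step 21: find(4) -> no change; set of 4 is {0, 1, 2, 3, 4, 6, 7, 8, 9, 11, 12, 13, 14}
Step 22: union(13, 9) -> already same set; set of 13 now {0, 1, 2, 3, 4, 6, 7, 8, 9, 11, 12, 13, 14}
Step 23: union(7, 12) -> already same set; set of 7 now {0, 1, 2, 3, 4, 6, 7, 8, 9, 11, 12, 13, 14}
Step 24: union(0, 4) -> already same set; set of 0 now {0, 1, 2, 3, 4, 6, 7, 8, 9, 11, 12, 13, 14}
Component of 8: {0, 1, 2, 3, 4, 6, 7, 8, 9, 11, 12, 13, 14}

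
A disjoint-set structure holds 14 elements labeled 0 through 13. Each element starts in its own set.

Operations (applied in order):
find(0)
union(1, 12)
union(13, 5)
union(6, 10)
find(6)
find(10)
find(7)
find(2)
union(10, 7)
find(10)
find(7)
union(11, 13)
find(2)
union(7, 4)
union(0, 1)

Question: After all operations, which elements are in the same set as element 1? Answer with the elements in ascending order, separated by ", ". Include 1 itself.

Answer: 0, 1, 12

Derivation:
Step 1: find(0) -> no change; set of 0 is {0}
Step 2: union(1, 12) -> merged; set of 1 now {1, 12}
Step 3: union(13, 5) -> merged; set of 13 now {5, 13}
Step 4: union(6, 10) -> merged; set of 6 now {6, 10}
Step 5: find(6) -> no change; set of 6 is {6, 10}
Step 6: find(10) -> no change; set of 10 is {6, 10}
Step 7: find(7) -> no change; set of 7 is {7}
Step 8: find(2) -> no change; set of 2 is {2}
Step 9: union(10, 7) -> merged; set of 10 now {6, 7, 10}
Step 10: find(10) -> no change; set of 10 is {6, 7, 10}
Step 11: find(7) -> no change; set of 7 is {6, 7, 10}
Step 12: union(11, 13) -> merged; set of 11 now {5, 11, 13}
Step 13: find(2) -> no change; set of 2 is {2}
Step 14: union(7, 4) -> merged; set of 7 now {4, 6, 7, 10}
Step 15: union(0, 1) -> merged; set of 0 now {0, 1, 12}
Component of 1: {0, 1, 12}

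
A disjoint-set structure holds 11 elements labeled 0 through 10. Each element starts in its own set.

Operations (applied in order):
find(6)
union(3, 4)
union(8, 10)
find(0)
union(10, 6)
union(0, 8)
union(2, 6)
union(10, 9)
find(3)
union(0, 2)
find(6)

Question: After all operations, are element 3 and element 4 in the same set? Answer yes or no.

Answer: yes

Derivation:
Step 1: find(6) -> no change; set of 6 is {6}
Step 2: union(3, 4) -> merged; set of 3 now {3, 4}
Step 3: union(8, 10) -> merged; set of 8 now {8, 10}
Step 4: find(0) -> no change; set of 0 is {0}
Step 5: union(10, 6) -> merged; set of 10 now {6, 8, 10}
Step 6: union(0, 8) -> merged; set of 0 now {0, 6, 8, 10}
Step 7: union(2, 6) -> merged; set of 2 now {0, 2, 6, 8, 10}
Step 8: union(10, 9) -> merged; set of 10 now {0, 2, 6, 8, 9, 10}
Step 9: find(3) -> no change; set of 3 is {3, 4}
Step 10: union(0, 2) -> already same set; set of 0 now {0, 2, 6, 8, 9, 10}
Step 11: find(6) -> no change; set of 6 is {0, 2, 6, 8, 9, 10}
Set of 3: {3, 4}; 4 is a member.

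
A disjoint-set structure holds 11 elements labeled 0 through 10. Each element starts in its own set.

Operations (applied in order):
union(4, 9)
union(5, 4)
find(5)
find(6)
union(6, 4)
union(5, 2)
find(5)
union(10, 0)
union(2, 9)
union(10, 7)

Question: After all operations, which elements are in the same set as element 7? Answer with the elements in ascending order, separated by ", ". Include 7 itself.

Answer: 0, 7, 10

Derivation:
Step 1: union(4, 9) -> merged; set of 4 now {4, 9}
Step 2: union(5, 4) -> merged; set of 5 now {4, 5, 9}
Step 3: find(5) -> no change; set of 5 is {4, 5, 9}
Step 4: find(6) -> no change; set of 6 is {6}
Step 5: union(6, 4) -> merged; set of 6 now {4, 5, 6, 9}
Step 6: union(5, 2) -> merged; set of 5 now {2, 4, 5, 6, 9}
Step 7: find(5) -> no change; set of 5 is {2, 4, 5, 6, 9}
Step 8: union(10, 0) -> merged; set of 10 now {0, 10}
Step 9: union(2, 9) -> already same set; set of 2 now {2, 4, 5, 6, 9}
Step 10: union(10, 7) -> merged; set of 10 now {0, 7, 10}
Component of 7: {0, 7, 10}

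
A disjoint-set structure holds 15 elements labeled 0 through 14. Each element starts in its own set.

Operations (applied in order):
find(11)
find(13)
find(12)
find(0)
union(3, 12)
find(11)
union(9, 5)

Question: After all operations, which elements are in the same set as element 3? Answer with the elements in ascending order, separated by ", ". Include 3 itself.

Step 1: find(11) -> no change; set of 11 is {11}
Step 2: find(13) -> no change; set of 13 is {13}
Step 3: find(12) -> no change; set of 12 is {12}
Step 4: find(0) -> no change; set of 0 is {0}
Step 5: union(3, 12) -> merged; set of 3 now {3, 12}
Step 6: find(11) -> no change; set of 11 is {11}
Step 7: union(9, 5) -> merged; set of 9 now {5, 9}
Component of 3: {3, 12}

Answer: 3, 12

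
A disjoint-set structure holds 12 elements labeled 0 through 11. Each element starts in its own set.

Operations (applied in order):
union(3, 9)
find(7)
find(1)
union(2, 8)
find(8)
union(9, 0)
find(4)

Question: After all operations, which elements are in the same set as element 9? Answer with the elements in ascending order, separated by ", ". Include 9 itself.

Step 1: union(3, 9) -> merged; set of 3 now {3, 9}
Step 2: find(7) -> no change; set of 7 is {7}
Step 3: find(1) -> no change; set of 1 is {1}
Step 4: union(2, 8) -> merged; set of 2 now {2, 8}
Step 5: find(8) -> no change; set of 8 is {2, 8}
Step 6: union(9, 0) -> merged; set of 9 now {0, 3, 9}
Step 7: find(4) -> no change; set of 4 is {4}
Component of 9: {0, 3, 9}

Answer: 0, 3, 9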